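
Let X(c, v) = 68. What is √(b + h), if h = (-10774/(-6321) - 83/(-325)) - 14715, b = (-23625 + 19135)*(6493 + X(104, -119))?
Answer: 2*I*√25384899747807366/58695 ≈ 5429.0*I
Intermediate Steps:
b = -29458890 (b = (-23625 + 19135)*(6493 + 68) = -4490*6561 = -29458890)
h = -30225366182/2054325 (h = (-10774*(-1/6321) - 83*(-1/325)) - 14715 = (10774/6321 + 83/325) - 14715 = 4026193/2054325 - 14715 = -30225366182/2054325 ≈ -14713.)
√(b + h) = √(-29458890 - 30225366182/2054325) = √(-60548359565432/2054325) = 2*I*√25384899747807366/58695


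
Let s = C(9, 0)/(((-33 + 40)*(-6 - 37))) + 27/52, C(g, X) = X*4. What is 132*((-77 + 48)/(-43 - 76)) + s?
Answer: 202269/6188 ≈ 32.687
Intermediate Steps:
C(g, X) = 4*X
s = 27/52 (s = (4*0)/(((-33 + 40)*(-6 - 37))) + 27/52 = 0/((7*(-43))) + 27*(1/52) = 0/(-301) + 27/52 = 0*(-1/301) + 27/52 = 0 + 27/52 = 27/52 ≈ 0.51923)
132*((-77 + 48)/(-43 - 76)) + s = 132*((-77 + 48)/(-43 - 76)) + 27/52 = 132*(-29/(-119)) + 27/52 = 132*(-29*(-1/119)) + 27/52 = 132*(29/119) + 27/52 = 3828/119 + 27/52 = 202269/6188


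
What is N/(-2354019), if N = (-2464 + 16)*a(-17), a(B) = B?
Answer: -13872/784673 ≈ -0.017679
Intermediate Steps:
N = 41616 (N = (-2464 + 16)*(-17) = -2448*(-17) = 41616)
N/(-2354019) = 41616/(-2354019) = 41616*(-1/2354019) = -13872/784673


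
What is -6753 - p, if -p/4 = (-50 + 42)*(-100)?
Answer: -3553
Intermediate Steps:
p = -3200 (p = -4*(-50 + 42)*(-100) = -(-32)*(-100) = -4*800 = -3200)
-6753 - p = -6753 - 1*(-3200) = -6753 + 3200 = -3553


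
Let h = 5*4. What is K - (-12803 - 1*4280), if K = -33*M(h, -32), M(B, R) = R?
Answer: 18139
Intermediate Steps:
h = 20
K = 1056 (K = -33*(-32) = 1056)
K - (-12803 - 1*4280) = 1056 - (-12803 - 1*4280) = 1056 - (-12803 - 4280) = 1056 - 1*(-17083) = 1056 + 17083 = 18139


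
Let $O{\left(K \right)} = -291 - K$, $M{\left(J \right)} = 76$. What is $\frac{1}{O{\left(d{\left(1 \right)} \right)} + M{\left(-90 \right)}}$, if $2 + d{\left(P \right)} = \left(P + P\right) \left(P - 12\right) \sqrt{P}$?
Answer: $- \frac{1}{191} \approx -0.0052356$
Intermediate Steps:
$d{\left(P \right)} = -2 + 2 P^{\frac{3}{2}} \left(-12 + P\right)$ ($d{\left(P \right)} = -2 + \left(P + P\right) \left(P - 12\right) \sqrt{P} = -2 + 2 P \left(-12 + P\right) \sqrt{P} = -2 + 2 P^{\frac{3}{2}} \left(-12 + P\right)$)
$\frac{1}{O{\left(d{\left(1 \right)} \right)} + M{\left(-90 \right)}} = \frac{1}{\left(-291 - \left(-2 - 24 \cdot 1^{\frac{3}{2}} + 2 \cdot 1^{\frac{5}{2}}\right)\right) + 76} = \frac{1}{\left(-291 - \left(-2 - 24 + 2 \cdot 1\right)\right) + 76} = \frac{1}{\left(-291 - \left(-2 - 24 + 2\right)\right) + 76} = \frac{1}{\left(-291 - -24\right) + 76} = \frac{1}{\left(-291 + 24\right) + 76} = \frac{1}{-267 + 76} = \frac{1}{-191} = - \frac{1}{191}$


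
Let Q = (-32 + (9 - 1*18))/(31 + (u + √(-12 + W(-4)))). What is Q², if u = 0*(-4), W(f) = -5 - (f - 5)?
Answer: 1681/(31 + 2*I*√2)² ≈ 1.7061 - 0.31395*I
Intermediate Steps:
W(f) = -f (W(f) = -5 - (-5 + f) = -5 + (5 - f) = -f)
u = 0
Q = -41/(31 + 2*I*√2) (Q = (-32 + (9 - 1*18))/(31 + (0 + √(-12 - 1*(-4)))) = (-32 + (9 - 18))/(31 + (0 + √(-12 + 4))) = (-32 - 9)/(31 + (0 + √(-8))) = -41/(31 + (0 + 2*I*√2)) = -41/(31 + 2*I*√2) ≈ -1.3117 + 0.11968*I)
Q² = (-1271/969 + 82*I*√2/969)²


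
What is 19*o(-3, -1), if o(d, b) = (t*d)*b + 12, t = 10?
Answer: 798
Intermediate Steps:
o(d, b) = 12 + 10*b*d (o(d, b) = (10*d)*b + 12 = 10*b*d + 12 = 12 + 10*b*d)
19*o(-3, -1) = 19*(12 + 10*(-1)*(-3)) = 19*(12 + 30) = 19*42 = 798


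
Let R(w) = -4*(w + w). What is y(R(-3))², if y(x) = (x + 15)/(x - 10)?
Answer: 1521/196 ≈ 7.7602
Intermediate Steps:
R(w) = -8*w
y(x) = (15 + x)/(-10 + x)
y(R(-3))² = ((15 - 8*(-3))/(-10 - 8*(-3)))² = ((15 + 24)/(-10 + 24))² = (39/14)² = 1521/196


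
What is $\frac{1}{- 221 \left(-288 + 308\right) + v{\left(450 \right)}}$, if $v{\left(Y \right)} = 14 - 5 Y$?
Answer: $- \frac{1}{6656} \approx -0.00015024$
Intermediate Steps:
$\frac{1}{- 221 \left(-288 + 308\right) + v{\left(450 \right)}} = \frac{1}{- 221 \left(-288 + 308\right) + \left(14 - 2250\right)} = \frac{1}{\left(-221\right) 20 + \left(14 - 2250\right)} = \frac{1}{-4420 - 2236} = \frac{1}{-6656} = - \frac{1}{6656}$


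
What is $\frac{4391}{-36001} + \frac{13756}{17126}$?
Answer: $\frac{210014745}{308276563} \approx 0.68125$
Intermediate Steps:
$\frac{4391}{-36001} + \frac{13756}{17126} = 4391 \left(- \frac{1}{36001}\right) + 13756 \cdot \frac{1}{17126} = - \frac{4391}{36001} + \frac{6878}{8563} = \frac{210014745}{308276563}$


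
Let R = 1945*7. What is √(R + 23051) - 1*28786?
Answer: -28786 + 3*√4074 ≈ -28595.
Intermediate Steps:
R = 13615
√(R + 23051) - 1*28786 = √(13615 + 23051) - 1*28786 = √36666 - 28786 = 3*√4074 - 28786 = -28786 + 3*√4074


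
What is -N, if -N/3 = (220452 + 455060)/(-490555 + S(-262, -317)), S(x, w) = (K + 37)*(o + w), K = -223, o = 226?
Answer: -2026536/473629 ≈ -4.2787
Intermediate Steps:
S(x, w) = -42036 - 186*w (S(x, w) = (-223 + 37)*(226 + w) = -186*(226 + w) = -42036 - 186*w)
N = 2026536/473629 (N = -3*(220452 + 455060)/(-490555 + (-42036 - 186*(-317))) = -2026536/(-490555 + (-42036 + 58962)) = -2026536/(-490555 + 16926) = -2026536/(-473629) = -2026536*(-1)/473629 = -3*(-675512/473629) = 2026536/473629 ≈ 4.2787)
-N = -1*2026536/473629 = -2026536/473629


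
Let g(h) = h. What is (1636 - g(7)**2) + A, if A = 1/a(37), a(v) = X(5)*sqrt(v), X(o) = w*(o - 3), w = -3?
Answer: 1587 - sqrt(37)/222 ≈ 1587.0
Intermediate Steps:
X(o) = 9 - 3*o (X(o) = -3*(o - 3) = -3*(-3 + o) = 9 - 3*o)
a(v) = -6*sqrt(v) (a(v) = (9 - 3*5)*sqrt(v) = (9 - 15)*sqrt(v) = -6*sqrt(v))
A = -sqrt(37)/222 (A = 1/(-6*sqrt(37)) = -sqrt(37)/222 ≈ -0.027400)
(1636 - g(7)**2) + A = (1636 - 1*7**2) - sqrt(37)/222 = (1636 - 1*49) - sqrt(37)/222 = (1636 - 49) - sqrt(37)/222 = 1587 - sqrt(37)/222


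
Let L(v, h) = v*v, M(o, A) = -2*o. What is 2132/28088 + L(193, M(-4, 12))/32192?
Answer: 139360407/113026112 ≈ 1.2330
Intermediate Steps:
L(v, h) = v**2
2132/28088 + L(193, M(-4, 12))/32192 = 2132/28088 + 193**2/32192 = 2132*(1/28088) + 37249*(1/32192) = 533/7022 + 37249/32192 = 139360407/113026112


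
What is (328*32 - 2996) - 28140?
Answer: -20640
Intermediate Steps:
(328*32 - 2996) - 28140 = (10496 - 2996) - 28140 = 7500 - 28140 = -20640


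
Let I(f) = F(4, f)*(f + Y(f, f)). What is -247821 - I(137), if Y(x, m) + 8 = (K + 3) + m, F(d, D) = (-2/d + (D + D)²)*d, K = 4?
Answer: -82230267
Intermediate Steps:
F(d, D) = d*(-2/d + 4*D²) (F(d, D) = (-2/d + (2*D)²)*d = (-2/d + 4*D²)*d = d*(-2/d + 4*D²))
Y(x, m) = -1 + m (Y(x, m) = -8 + ((4 + 3) + m) = -8 + (7 + m) = -1 + m)
I(f) = (-1 + 2*f)*(-2 + 16*f²) (I(f) = (-2 + 4*4*f²)*(f + (-1 + f)) = (-2 + 16*f²)*(-1 + 2*f) = (-1 + 2*f)*(-2 + 16*f²))
-247821 - I(137) = -247821 - 2*(-1 + 2*137)*(-1 + 8*137²) = -247821 - 2*(-1 + 274)*(-1 + 8*18769) = -247821 - 2*273*(-1 + 150152) = -247821 - 2*273*150151 = -247821 - 1*81982446 = -247821 - 81982446 = -82230267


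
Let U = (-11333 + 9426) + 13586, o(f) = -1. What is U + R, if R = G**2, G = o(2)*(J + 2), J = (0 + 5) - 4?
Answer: 11688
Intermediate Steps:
J = 1 (J = 5 - 4 = 1)
G = -3 (G = -(1 + 2) = -1*3 = -3)
U = 11679 (U = -1907 + 13586 = 11679)
R = 9 (R = (-3)**2 = 9)
U + R = 11679 + 9 = 11688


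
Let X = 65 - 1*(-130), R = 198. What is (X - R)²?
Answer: 9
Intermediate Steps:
X = 195 (X = 65 + 130 = 195)
(X - R)² = (195 - 1*198)² = (195 - 198)² = (-3)² = 9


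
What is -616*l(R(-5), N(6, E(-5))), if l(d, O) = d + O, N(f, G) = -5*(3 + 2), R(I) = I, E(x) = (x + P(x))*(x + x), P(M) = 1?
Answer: 18480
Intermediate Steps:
E(x) = 2*x*(1 + x) (E(x) = (x + 1)*(x + x) = (1 + x)*(2*x) = 2*x*(1 + x))
N(f, G) = -25 (N(f, G) = -5*5 = -25)
l(d, O) = O + d
-616*l(R(-5), N(6, E(-5))) = -616*(-25 - 5) = -616*(-30) = 18480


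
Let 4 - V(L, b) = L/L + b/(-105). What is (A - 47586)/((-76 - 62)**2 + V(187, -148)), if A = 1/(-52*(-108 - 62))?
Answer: -8833865019/3535623416 ≈ -2.4985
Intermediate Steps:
V(L, b) = 3 + b/105 (V(L, b) = 4 - (L/L + b/(-105)) = 4 - (1 + b*(-1/105)) = 4 - (1 - b/105) = 4 + (-1 + b/105) = 3 + b/105)
A = 1/8840 (A = 1/(-52*(-170)) = 1/8840 ≈ 0.00011312)
(A - 47586)/((-76 - 62)**2 + V(187, -148)) = (1/8840 - 47586)/((-76 - 62)**2 + (3 + (1/105)*(-148))) = -420660239/(8840*((-138)**2 + (3 - 148/105))) = -420660239/(8840*(19044 + 167/105)) = -420660239/(8840*1999787/105) = -420660239/8840*105/1999787 = -8833865019/3535623416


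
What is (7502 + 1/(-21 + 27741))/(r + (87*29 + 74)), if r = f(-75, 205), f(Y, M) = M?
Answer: 207955441/77671440 ≈ 2.6774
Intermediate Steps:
r = 205
(7502 + 1/(-21 + 27741))/(r + (87*29 + 74)) = (7502 + 1/(-21 + 27741))/(205 + (87*29 + 74)) = (7502 + 1/27720)/(205 + (2523 + 74)) = (7502 + 1/27720)/(205 + 2597) = (207955441/27720)/2802 = (207955441/27720)*(1/2802) = 207955441/77671440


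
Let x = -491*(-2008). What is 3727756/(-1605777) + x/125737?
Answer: 1114463649884/201905582649 ≈ 5.5197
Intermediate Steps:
x = 985928
3727756/(-1605777) + x/125737 = 3727756/(-1605777) + 985928/125737 = 3727756*(-1/1605777) + 985928*(1/125737) = -3727756/1605777 + 985928/125737 = 1114463649884/201905582649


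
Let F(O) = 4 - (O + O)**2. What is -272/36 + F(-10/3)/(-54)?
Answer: -1654/243 ≈ -6.8066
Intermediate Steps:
F(O) = 4 - 4*O**2 (F(O) = 4 - (2*O)**2 = 4 - 4*O**2)
-272/36 + F(-10/3)/(-54) = -272/36 + (4 - 4*(-10/3)**2)/(-54) = -272*1/36 + (4 - 4*(-10*1/3)**2)*(-1/54) = -68/9 + (4 - 4*(-10/3)**2)*(-1/54) = -68/9 + (4 - 4*100/9)*(-1/54) = -68/9 + (4 - 400/9)*(-1/54) = -68/9 - 364/9*(-1/54) = -68/9 + 182/243 = -1654/243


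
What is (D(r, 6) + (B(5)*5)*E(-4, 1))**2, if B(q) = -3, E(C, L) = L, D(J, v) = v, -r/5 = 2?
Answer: 81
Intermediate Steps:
r = -10 (r = -5*2 = -10)
(D(r, 6) + (B(5)*5)*E(-4, 1))**2 = (6 - 3*5*1)**2 = (6 - 15*1)**2 = (6 - 15)**2 = (-9)**2 = 81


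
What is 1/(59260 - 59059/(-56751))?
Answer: 56751/3363123319 ≈ 1.6874e-5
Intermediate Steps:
1/(59260 - 59059/(-56751)) = 1/(59260 - 59059*(-1/56751)) = 1/(59260 + 59059/56751) = 1/(3363123319/56751) = 56751/3363123319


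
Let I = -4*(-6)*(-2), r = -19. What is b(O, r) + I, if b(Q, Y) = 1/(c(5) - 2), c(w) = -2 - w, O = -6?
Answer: -433/9 ≈ -48.111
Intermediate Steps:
b(Q, Y) = -⅑ (b(Q, Y) = 1/((-2 - 1*5) - 2) = 1/((-2 - 5) - 2) = 1/(-7 - 2) = 1/(-9) = -⅑)
I = -48 (I = 24*(-2) = -48)
b(O, r) + I = -⅑ - 48 = -433/9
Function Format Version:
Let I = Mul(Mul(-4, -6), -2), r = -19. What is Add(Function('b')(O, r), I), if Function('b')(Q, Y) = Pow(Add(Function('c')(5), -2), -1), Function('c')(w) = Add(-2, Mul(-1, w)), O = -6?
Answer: Rational(-433, 9) ≈ -48.111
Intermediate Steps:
Function('b')(Q, Y) = Rational(-1, 9) (Function('b')(Q, Y) = Pow(Add(Add(-2, Mul(-1, 5)), -2), -1) = Pow(Add(Add(-2, -5), -2), -1) = Pow(Add(-7, -2), -1) = Pow(-9, -1) = Rational(-1, 9))
I = -48 (I = Mul(24, -2) = -48)
Add(Function('b')(O, r), I) = Add(Rational(-1, 9), -48) = Rational(-433, 9)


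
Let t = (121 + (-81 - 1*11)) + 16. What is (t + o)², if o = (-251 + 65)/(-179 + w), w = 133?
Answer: 1272384/529 ≈ 2405.3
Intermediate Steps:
t = 45 (t = (121 + (-81 - 11)) + 16 = (121 - 92) + 16 = 29 + 16 = 45)
o = 93/23 (o = (-251 + 65)/(-179 + 133) = -186/(-46) = -186*(-1/46) = 93/23 ≈ 4.0435)
(t + o)² = (45 + 93/23)² = (1128/23)² = 1272384/529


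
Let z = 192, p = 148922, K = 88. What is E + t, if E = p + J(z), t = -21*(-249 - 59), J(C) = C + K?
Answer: 155670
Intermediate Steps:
J(C) = 88 + C (J(C) = C + 88 = 88 + C)
t = 6468 (t = -21*(-308) = 6468)
E = 149202 (E = 148922 + (88 + 192) = 148922 + 280 = 149202)
E + t = 149202 + 6468 = 155670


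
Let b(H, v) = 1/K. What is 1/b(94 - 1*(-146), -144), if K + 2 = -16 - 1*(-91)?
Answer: 73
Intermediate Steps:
K = 73 (K = -2 + (-16 - 1*(-91)) = -2 + (-16 + 91) = -2 + 75 = 73)
b(H, v) = 1/73
1/b(94 - 1*(-146), -144) = 1/(1/73) = 73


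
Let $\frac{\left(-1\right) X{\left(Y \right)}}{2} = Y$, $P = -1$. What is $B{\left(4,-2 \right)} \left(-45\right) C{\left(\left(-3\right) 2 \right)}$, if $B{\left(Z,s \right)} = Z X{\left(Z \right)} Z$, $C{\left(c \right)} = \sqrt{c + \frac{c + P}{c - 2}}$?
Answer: $1440 i \sqrt{82} \approx 13040.0 i$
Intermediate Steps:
$X{\left(Y \right)} = - 2 Y$
$C{\left(c \right)} = \sqrt{c + \frac{-1 + c}{-2 + c}}$ ($C{\left(c \right)} = \sqrt{c + \frac{c - 1}{c - 2}} = \sqrt{c + \frac{-1 + c}{-2 + c}}$)
$B{\left(Z,s \right)} = - 2 Z^{3}$ ($B{\left(Z,s \right)} = Z \left(- 2 Z\right) Z = - 2 Z^{2} Z = - 2 Z^{3}$)
$B{\left(4,-2 \right)} \left(-45\right) C{\left(\left(-3\right) 2 \right)} = - 2 \cdot 4^{3} \left(-45\right) \sqrt{\frac{-1 + \left(\left(-3\right) 2\right)^{2} - \left(-3\right) 2}{-2 - 6}} = \left(-2\right) 64 \left(-45\right) \sqrt{\frac{-1 + \left(-6\right)^{2} - -6}{-2 - 6}} = \left(-128\right) \left(-45\right) \sqrt{\frac{-1 + 36 + 6}{-8}} = 5760 \sqrt{\left(- \frac{1}{8}\right) 41} = 5760 \sqrt{- \frac{41}{8}} = 5760 \frac{i \sqrt{82}}{4} = 1440 i \sqrt{82}$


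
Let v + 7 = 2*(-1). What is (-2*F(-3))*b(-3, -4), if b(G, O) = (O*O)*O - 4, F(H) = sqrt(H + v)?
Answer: 272*I*sqrt(3) ≈ 471.12*I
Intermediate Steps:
v = -9 (v = -7 + 2*(-1) = -7 - 2 = -9)
F(H) = sqrt(-9 + H) (F(H) = sqrt(H - 9) = sqrt(-9 + H))
b(G, O) = -4 + O**3 (b(G, O) = O**2*O - 4 = O**3 - 4 = -4 + O**3)
(-2*F(-3))*b(-3, -4) = (-2*sqrt(-9 - 3))*(-4 + (-4)**3) = (-4*I*sqrt(3))*(-4 - 64) = -4*I*sqrt(3)*(-68) = 272*I*sqrt(3)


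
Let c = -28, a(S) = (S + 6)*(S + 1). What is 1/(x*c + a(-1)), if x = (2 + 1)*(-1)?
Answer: 1/84 ≈ 0.011905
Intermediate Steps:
a(S) = (1 + S)*(6 + S) (a(S) = (6 + S)*(1 + S) = (1 + S)*(6 + S))
x = -3 (x = 3*(-1) = -3)
1/(x*c + a(-1)) = 1/(-3*(-28) + (6 + (-1)² + 7*(-1))) = 1/(84 + (6 + 1 - 7)) = 1/(84 + 0) = 1/84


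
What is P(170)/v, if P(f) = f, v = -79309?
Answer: -170/79309 ≈ -0.0021435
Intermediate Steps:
P(170)/v = 170/(-79309) = 170*(-1/79309) = -170/79309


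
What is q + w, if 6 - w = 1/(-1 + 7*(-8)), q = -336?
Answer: -18809/57 ≈ -329.98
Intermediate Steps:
w = 343/57 (w = 6 - 1/(-1 + 7*(-8)) = 6 - 1/(-1 - 56) = 6 - 1/(-57) = 6 - 1*(-1/57) = 6 + 1/57 = 343/57 ≈ 6.0175)
q + w = -336 + 343/57 = -18809/57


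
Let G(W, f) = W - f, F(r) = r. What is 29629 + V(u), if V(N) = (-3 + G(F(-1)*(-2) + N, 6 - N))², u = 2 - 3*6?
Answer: 31150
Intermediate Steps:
u = -16 (u = 2 - 18 = -16)
V(N) = (-7 + 2*N)² (V(N) = (-3 + ((-1*(-2) + N) - (6 - N)))² = (-3 + ((2 + N) + (-6 + N)))² = (-3 + (-4 + 2*N))² = (-7 + 2*N)²)
29629 + V(u) = 29629 + (-7 + 2*(-16))² = 29629 + (-7 - 32)² = 29629 + (-39)² = 29629 + 1521 = 31150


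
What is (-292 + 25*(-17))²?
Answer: 514089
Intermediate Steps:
(-292 + 25*(-17))² = (-292 - 425)² = (-717)² = 514089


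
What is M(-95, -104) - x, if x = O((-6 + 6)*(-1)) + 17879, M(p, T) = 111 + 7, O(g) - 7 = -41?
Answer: -17727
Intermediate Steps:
O(g) = -34 (O(g) = 7 - 41 = -34)
M(p, T) = 118
x = 17845 (x = -34 + 17879 = 17845)
M(-95, -104) - x = 118 - 1*17845 = 118 - 17845 = -17727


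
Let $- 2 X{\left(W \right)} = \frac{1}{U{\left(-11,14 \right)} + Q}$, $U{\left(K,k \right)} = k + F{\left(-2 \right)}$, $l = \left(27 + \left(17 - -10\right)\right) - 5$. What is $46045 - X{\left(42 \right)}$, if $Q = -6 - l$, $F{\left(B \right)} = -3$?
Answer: $\frac{4051959}{88} \approx 46045.0$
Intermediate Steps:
$l = 49$ ($l = \left(27 + \left(17 + 10\right)\right) - 5 = \left(27 + 27\right) - 5 = 54 - 5 = 49$)
$U{\left(K,k \right)} = -3 + k$ ($U{\left(K,k \right)} = k - 3 = -3 + k$)
$Q = -55$ ($Q = -6 - 49 = -55$)
$X{\left(W \right)} = \frac{1}{88}$ ($X{\left(W \right)} = - \frac{1}{2 \left(\left(-3 + 14\right) - 55\right)} = - \frac{1}{2 \left(11 - 55\right)} = - \frac{1}{2 \left(-44\right)} = \left(- \frac{1}{2}\right) \left(- \frac{1}{44}\right) = \frac{1}{88}$)
$46045 - X{\left(42 \right)} = 46045 - \frac{1}{88} = \frac{4051959}{88}$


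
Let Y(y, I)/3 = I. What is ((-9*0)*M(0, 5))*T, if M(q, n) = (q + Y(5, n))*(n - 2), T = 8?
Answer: 0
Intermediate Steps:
Y(y, I) = 3*I
M(q, n) = (-2 + n)*(q + 3*n) (M(q, n) = (q + 3*n)*(n - 2) = (q + 3*n)*(-2 + n) = (-2 + n)*(q + 3*n))
((-9*0)*M(0, 5))*T = ((-9*0)*(-6*5 - 2*0 + 3*5**2 + 5*0))*8 = (0*(-30 + 0 + 3*25 + 0))*8 = (0*(-30 + 0 + 75 + 0))*8 = (0*45)*8 = 0*8 = 0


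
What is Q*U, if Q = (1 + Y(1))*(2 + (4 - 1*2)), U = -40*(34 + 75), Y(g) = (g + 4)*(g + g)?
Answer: -191840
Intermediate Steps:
Y(g) = 2*g*(4 + g) (Y(g) = (4 + g)*(2*g) = 2*g*(4 + g))
U = -4360 (U = -40*109 = -4360)
Q = 44 (Q = (1 + 2*1*(4 + 1))*(2 + (4 - 1*2)) = (1 + 2*1*5)*(2 + (4 - 2)) = (1 + 10)*(2 + 2) = 11*4 = 44)
Q*U = 44*(-4360) = -191840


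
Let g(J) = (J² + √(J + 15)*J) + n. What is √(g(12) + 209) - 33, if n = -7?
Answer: -33 + √(346 + 36*√3) ≈ -12.792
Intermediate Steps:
g(J) = -7 + J² + J*√(15 + J) (g(J) = (J² + √(J + 15)*J) - 7 = (J² + √(15 + J)*J) - 7 = (J² + J*√(15 + J)) - 7 = -7 + J² + J*√(15 + J))
√(g(12) + 209) - 33 = √((-7 + 12² + 12*√(15 + 12)) + 209) - 33 = √((-7 + 144 + 12*√27) + 209) - 33 = √((-7 + 144 + 12*(3*√3)) + 209) - 33 = √((-7 + 144 + 36*√3) + 209) - 33 = √((137 + 36*√3) + 209) - 33 = √(346 + 36*√3) - 33 = -33 + √(346 + 36*√3)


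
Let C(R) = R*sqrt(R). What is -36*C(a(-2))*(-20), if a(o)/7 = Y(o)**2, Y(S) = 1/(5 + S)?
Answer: 560*sqrt(7)/3 ≈ 493.87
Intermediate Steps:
a(o) = 7/(5 + o)**2 (a(o) = 7*(1/(5 + o))**2 = 7/(5 + o)**2)
C(R) = R**(3/2)
-36*C(a(-2))*(-20) = -36*7*sqrt(7)/27*(-20) = -28*sqrt(7)/3*(-20) = 560*sqrt(7)/3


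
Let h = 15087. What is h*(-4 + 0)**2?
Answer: 241392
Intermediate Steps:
h*(-4 + 0)**2 = 15087*(-4 + 0)**2 = 15087*(-4)**2 = 15087*16 = 241392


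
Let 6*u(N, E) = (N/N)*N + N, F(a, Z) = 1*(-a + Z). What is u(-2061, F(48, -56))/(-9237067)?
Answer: 687/9237067 ≈ 7.4374e-5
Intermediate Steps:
F(a, Z) = Z - a (F(a, Z) = 1*(Z - a) = Z - a)
u(N, E) = N/3 (u(N, E) = ((N/N)*N + N)/6 = (1*N + N)/6 = (N + N)/6 = (2*N)/6 = N/3)
u(-2061, F(48, -56))/(-9237067) = ((⅓)*(-2061))/(-9237067) = -687*(-1/9237067) = 687/9237067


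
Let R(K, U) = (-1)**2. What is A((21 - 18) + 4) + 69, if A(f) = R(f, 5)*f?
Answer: 76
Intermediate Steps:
R(K, U) = 1
A(f) = f (A(f) = 1*f = f)
A((21 - 18) + 4) + 69 = ((21 - 18) + 4) + 69 = (3 + 4) + 69 = 7 + 69 = 76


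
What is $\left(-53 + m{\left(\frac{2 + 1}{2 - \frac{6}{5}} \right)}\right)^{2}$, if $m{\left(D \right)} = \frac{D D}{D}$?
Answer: $\frac{38809}{16} \approx 2425.6$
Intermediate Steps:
$m{\left(D \right)} = D$ ($m{\left(D \right)} = \frac{D^{2}}{D} = D$)
$\left(-53 + m{\left(\frac{2 + 1}{2 - \frac{6}{5}} \right)}\right)^{2} = \left(-53 + \frac{2 + 1}{2 - \frac{6}{5}}\right)^{2} = \left(-53 + \frac{3}{2 - \frac{6}{5}}\right)^{2} = \left(-53 + \frac{3}{\frac{4}{5}}\right)^{2} = \left(-53 + 3 \cdot \frac{5}{4}\right)^{2} = \left(-53 + \frac{15}{4}\right)^{2} = \left(- \frac{197}{4}\right)^{2} = \frac{38809}{16}$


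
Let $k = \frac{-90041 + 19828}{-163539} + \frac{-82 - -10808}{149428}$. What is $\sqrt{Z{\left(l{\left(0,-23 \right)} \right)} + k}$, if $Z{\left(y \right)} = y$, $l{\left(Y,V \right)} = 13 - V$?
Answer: $\frac{\sqrt{67277178166509371370}}{1357628094} \approx 6.0416$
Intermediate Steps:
$k = \frac{6122953739}{12218652846}$ ($k = \left(-70213\right) \left(- \frac{1}{163539}\right) + \left(-82 + 10808\right) \frac{1}{149428} = \frac{70213}{163539} + 10726 \cdot \frac{1}{149428} = \frac{70213}{163539} + \frac{5363}{74714} = \frac{6122953739}{12218652846} \approx 0.50111$)
$\sqrt{Z{\left(l{\left(0,-23 \right)} \right)} + k} = \sqrt{\left(13 - -23\right) + \frac{6122953739}{12218652846}} = \sqrt{\left(13 + 23\right) + \frac{6122953739}{12218652846}} = \sqrt{36 + \frac{6122953739}{12218652846}} = \sqrt{\frac{445994456195}{12218652846}} = \frac{\sqrt{67277178166509371370}}{1357628094}$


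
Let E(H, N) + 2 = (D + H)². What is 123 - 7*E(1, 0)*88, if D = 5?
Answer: -20821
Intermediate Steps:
E(H, N) = -2 + (5 + H)²
123 - 7*E(1, 0)*88 = 123 - 7*(-2 + (5 + 1)²)*88 = 123 - 7*(-2 + 6²)*88 = 123 - 7*(-2 + 36)*88 = 123 - 7*34*88 = 123 - 238*88 = 123 - 20944 = -20821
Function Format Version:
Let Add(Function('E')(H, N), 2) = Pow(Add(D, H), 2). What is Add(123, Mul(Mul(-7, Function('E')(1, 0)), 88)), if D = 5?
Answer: -20821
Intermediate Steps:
Function('E')(H, N) = Add(-2, Pow(Add(5, H), 2))
Add(123, Mul(Mul(-7, Function('E')(1, 0)), 88)) = Add(123, Mul(Mul(-7, Add(-2, Pow(Add(5, 1), 2))), 88)) = Add(123, Mul(Mul(-7, Add(-2, Pow(6, 2))), 88)) = Add(123, Mul(Mul(-7, Add(-2, 36)), 88)) = Add(123, Mul(Mul(-7, 34), 88)) = Add(123, Mul(-238, 88)) = Add(123, -20944) = -20821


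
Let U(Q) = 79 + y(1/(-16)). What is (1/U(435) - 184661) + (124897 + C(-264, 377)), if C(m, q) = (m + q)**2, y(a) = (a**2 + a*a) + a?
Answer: -474884347/10105 ≈ -46995.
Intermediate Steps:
y(a) = a + 2*a**2 (y(a) = (a**2 + a**2) + a = 2*a**2 + a = a + 2*a**2)
U(Q) = 10105/128 (U(Q) = 79 + (1 + 2/(-16))/(-16) = 79 - (1 + 2*(-1/16))/16 = 79 - (1 - 1/8)/16 = 79 - 1/16*7/8 = 79 - 7/128 = 10105/128)
(1/U(435) - 184661) + (124897 + C(-264, 377)) = (1/(10105/128) - 184661) + (124897 + (-264 + 377)**2) = (128/10105 - 184661) + (124897 + 113**2) = -1865999277/10105 + (124897 + 12769) = -1865999277/10105 + 137666 = -474884347/10105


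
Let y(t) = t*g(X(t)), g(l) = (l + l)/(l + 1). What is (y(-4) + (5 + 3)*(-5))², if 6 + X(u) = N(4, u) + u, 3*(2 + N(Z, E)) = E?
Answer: 3240000/1369 ≈ 2366.7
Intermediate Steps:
N(Z, E) = -2 + E/3
X(u) = -8 + 4*u/3 (X(u) = -6 + ((-2 + u/3) + u) = -6 + (-2 + 4*u/3) = -8 + 4*u/3)
g(l) = 2*l/(1 + l) (g(l) = (2*l)/(1 + l) = 2*l/(1 + l))
y(t) = 2*t*(-8 + 4*t/3)/(-7 + 4*t/3) (y(t) = t*(2*(-8 + 4*t/3)/(1 + (-8 + 4*t/3))) = t*(2*(-8 + 4*t/3)/(-7 + 4*t/3)) = 2*t*(-8 + 4*t/3)/(-7 + 4*t/3))
(y(-4) + (5 + 3)*(-5))² = (8*(-4)*(-6 - 4)/(-21 + 4*(-4)) + (5 + 3)*(-5))² = (8*(-4)*(-10)/(-21 - 16) + 8*(-5))² = (8*(-4)*(-10)/(-37) - 40)² = (8*(-4)*(-1/37)*(-10) - 40)² = (-320/37 - 40)² = (-1800/37)² = 3240000/1369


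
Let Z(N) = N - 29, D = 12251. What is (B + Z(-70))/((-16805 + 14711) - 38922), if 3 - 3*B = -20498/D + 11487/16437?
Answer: 6556276621/2753126360664 ≈ 0.0023814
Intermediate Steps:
B = 88923050/67123229 (B = 1 - (-20498/12251 + 11487/16437)/3 = 1 - (-20498*1/12251 + 11487*(1/16437))/3 = 1 - (-20498/12251 + 3829/5479)/3 = 1 - 1/3*(-65399463/67123229) = 1 + 21799821/67123229 = 88923050/67123229 ≈ 1.3248)
Z(N) = -29 + N
(B + Z(-70))/((-16805 + 14711) - 38922) = (88923050/67123229 + (-29 - 70))/((-16805 + 14711) - 38922) = (88923050/67123229 - 99)/(-2094 - 38922) = -6556276621/67123229/(-41016) = -6556276621/67123229*(-1/41016) = 6556276621/2753126360664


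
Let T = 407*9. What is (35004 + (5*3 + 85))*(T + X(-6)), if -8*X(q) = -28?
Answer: 128708816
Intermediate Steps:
T = 3663
X(q) = 7/2 (X(q) = -⅛*(-28) = 7/2)
(35004 + (5*3 + 85))*(T + X(-6)) = (35004 + (5*3 + 85))*(3663 + 7/2) = (35004 + (15 + 85))*(7333/2) = (35004 + 100)*(7333/2) = 35104*(7333/2) = 128708816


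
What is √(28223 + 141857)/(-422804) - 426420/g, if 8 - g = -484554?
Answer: -213210/242281 - √10630/105701 ≈ -0.88099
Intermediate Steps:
g = 484562 (g = 8 - 1*(-484554) = 8 + 484554 = 484562)
√(28223 + 141857)/(-422804) - 426420/g = √(28223 + 141857)/(-422804) - 426420/484562 = √170080*(-1/422804) - 426420*1/484562 = (4*√10630)*(-1/422804) - 213210/242281 = -√10630/105701 - 213210/242281 = -213210/242281 - √10630/105701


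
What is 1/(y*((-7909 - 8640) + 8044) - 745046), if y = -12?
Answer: -1/642986 ≈ -1.5552e-6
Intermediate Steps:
1/(y*((-7909 - 8640) + 8044) - 745046) = 1/(-12*((-7909 - 8640) + 8044) - 745046) = 1/(-12*(-16549 + 8044) - 745046) = 1/(-12*(-8505) - 745046) = 1/(102060 - 745046) = 1/(-642986) = -1/642986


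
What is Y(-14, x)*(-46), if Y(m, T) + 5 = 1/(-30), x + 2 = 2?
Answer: 3473/15 ≈ 231.53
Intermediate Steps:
x = 0 (x = -2 + 2 = 0)
Y(m, T) = -151/30 (Y(m, T) = -5 + 1/(-30) = -5 - 1/30 = -151/30)
Y(-14, x)*(-46) = -151/30*(-46) = 3473/15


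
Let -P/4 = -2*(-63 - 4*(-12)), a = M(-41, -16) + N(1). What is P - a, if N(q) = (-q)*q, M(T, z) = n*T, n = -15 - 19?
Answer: -1513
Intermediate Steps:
n = -34
M(T, z) = -34*T
N(q) = -q**2
a = 1393 (a = -34*(-41) - 1*1**2 = 1394 - 1*1 = 1394 - 1 = 1393)
P = -120 (P = -(-8)*(-63 - 4*(-12)) = -(-8)*(-63 - 1*(-48)) = -(-8)*(-63 + 48) = -(-8)*(-15) = -4*30 = -120)
P - a = -120 - 1*1393 = -120 - 1393 = -1513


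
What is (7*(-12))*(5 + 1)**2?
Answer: -3024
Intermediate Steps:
(7*(-12))*(5 + 1)**2 = -84*6**2 = -84*36 = -3024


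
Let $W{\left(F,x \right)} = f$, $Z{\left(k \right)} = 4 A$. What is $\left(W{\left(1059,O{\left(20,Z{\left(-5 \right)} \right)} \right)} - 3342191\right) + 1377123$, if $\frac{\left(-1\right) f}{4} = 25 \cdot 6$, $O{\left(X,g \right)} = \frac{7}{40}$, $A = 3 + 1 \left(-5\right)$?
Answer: $-1965668$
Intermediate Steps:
$A = -2$ ($A = 3 - 5 = -2$)
$Z{\left(k \right)} = -8$ ($Z{\left(k \right)} = 4 \left(-2\right) = -8$)
$O{\left(X,g \right)} = \frac{7}{40}$ ($O{\left(X,g \right)} = 7 \cdot \frac{1}{40} = \frac{7}{40}$)
$f = -600$ ($f = - 4 \cdot 25 \cdot 6 = \left(-4\right) 150 = -600$)
$W{\left(F,x \right)} = -600$
$\left(W{\left(1059,O{\left(20,Z{\left(-5 \right)} \right)} \right)} - 3342191\right) + 1377123 = \left(-600 - 3342191\right) + 1377123 = -3342791 + 1377123 = -1965668$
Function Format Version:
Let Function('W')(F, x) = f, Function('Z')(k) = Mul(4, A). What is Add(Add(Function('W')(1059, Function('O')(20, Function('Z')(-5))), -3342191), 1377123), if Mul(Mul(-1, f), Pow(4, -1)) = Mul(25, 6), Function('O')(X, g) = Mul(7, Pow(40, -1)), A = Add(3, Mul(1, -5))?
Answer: -1965668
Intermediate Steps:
A = -2 (A = Add(3, -5) = -2)
Function('Z')(k) = -8 (Function('Z')(k) = Mul(4, -2) = -8)
Function('O')(X, g) = Rational(7, 40) (Function('O')(X, g) = Mul(7, Rational(1, 40)) = Rational(7, 40))
f = -600 (f = Mul(-4, Mul(25, 6)) = Mul(-4, 150) = -600)
Function('W')(F, x) = -600
Add(Add(Function('W')(1059, Function('O')(20, Function('Z')(-5))), -3342191), 1377123) = Add(Add(-600, -3342191), 1377123) = Add(-3342791, 1377123) = -1965668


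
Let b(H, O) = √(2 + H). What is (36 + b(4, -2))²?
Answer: (36 + √6)² ≈ 1478.4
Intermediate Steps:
(36 + b(4, -2))² = (36 + √(2 + 4))² = (36 + √6)²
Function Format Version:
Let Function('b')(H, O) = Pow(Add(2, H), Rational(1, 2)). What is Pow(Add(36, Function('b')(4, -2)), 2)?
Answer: Pow(Add(36, Pow(6, Rational(1, 2))), 2) ≈ 1478.4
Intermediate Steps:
Pow(Add(36, Function('b')(4, -2)), 2) = Pow(Add(36, Pow(Add(2, 4), Rational(1, 2))), 2) = Pow(Add(36, Pow(6, Rational(1, 2))), 2)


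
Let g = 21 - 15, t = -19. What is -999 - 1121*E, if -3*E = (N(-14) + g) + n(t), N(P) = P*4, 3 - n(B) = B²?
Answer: -153455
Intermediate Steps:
n(B) = 3 - B²
N(P) = 4*P
g = 6
E = 136 (E = -((4*(-14) + 6) + (3 - 1*(-19)²))/3 = -((-56 + 6) + (3 - 1*361))/3 = -(-50 + (3 - 361))/3 = -(-50 - 358)/3 = -⅓*(-408) = 136)
-999 - 1121*E = -999 - 1121*136 = -999 - 152456 = -153455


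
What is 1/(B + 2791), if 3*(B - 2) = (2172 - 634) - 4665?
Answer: 3/5252 ≈ 0.00057121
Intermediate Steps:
B = -3121/3 (B = 2 + ((2172 - 634) - 4665)/3 = 2 + (1538 - 4665)/3 = 2 + (1/3)*(-3127) = 2 - 3127/3 = -3121/3 ≈ -1040.3)
1/(B + 2791) = 1/(-3121/3 + 2791) = 1/(5252/3) = 3/5252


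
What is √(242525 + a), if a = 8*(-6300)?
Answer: 5*√7685 ≈ 438.32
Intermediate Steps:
a = -50400
√(242525 + a) = √(242525 - 50400) = √192125 = 5*√7685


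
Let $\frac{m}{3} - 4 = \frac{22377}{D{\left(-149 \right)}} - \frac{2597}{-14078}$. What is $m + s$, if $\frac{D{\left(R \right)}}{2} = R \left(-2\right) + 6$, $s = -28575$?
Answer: $- \frac{121766510283}{4279712} \approx -28452.0$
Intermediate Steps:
$D{\left(R \right)} = 12 - 4 R$ ($D{\left(R \right)} = 2 \left(R \left(-2\right) + 6\right) = 2 \left(- 2 R + 6\right) = 2 \left(6 - 2 R\right) = 12 - 4 R$)
$m = \frac{526260117}{4279712}$ ($m = 12 + 3 \left(\frac{22377}{12 - -596} - \frac{2597}{-14078}\right) = 12 + 3 \left(\frac{22377}{12 + 596} - - \frac{2597}{14078}\right) = 12 + 3 \left(\frac{22377}{608} + \frac{2597}{14078}\right) = 12 + 3 \cdot \frac{158301191}{4279712} = 12 + \frac{474903573}{4279712} = \frac{526260117}{4279712} \approx 122.97$)
$m + s = \frac{526260117}{4279712} - 28575 = - \frac{121766510283}{4279712}$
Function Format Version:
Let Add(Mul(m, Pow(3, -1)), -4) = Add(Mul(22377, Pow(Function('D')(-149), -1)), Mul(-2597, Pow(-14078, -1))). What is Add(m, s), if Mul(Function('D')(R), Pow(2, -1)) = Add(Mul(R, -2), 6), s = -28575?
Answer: Rational(-121766510283, 4279712) ≈ -28452.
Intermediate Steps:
Function('D')(R) = Add(12, Mul(-4, R)) (Function('D')(R) = Mul(2, Add(Mul(R, -2), 6)) = Mul(2, Add(Mul(-2, R), 6)) = Mul(2, Add(6, Mul(-2, R))) = Add(12, Mul(-4, R)))
m = Rational(526260117, 4279712) (m = Add(12, Mul(3, Add(Mul(22377, Pow(Add(12, Mul(-4, -149)), -1)), Mul(-2597, Pow(-14078, -1))))) = Add(12, Mul(3, Add(Mul(22377, Pow(Add(12, 596), -1)), Mul(-2597, Rational(-1, 14078))))) = Add(12, Mul(3, Add(Mul(22377, Pow(608, -1)), Rational(2597, 14078)))) = Add(12, Mul(3, Add(Mul(22377, Rational(1, 608)), Rational(2597, 14078)))) = Add(12, Mul(3, Add(Rational(22377, 608), Rational(2597, 14078)))) = Add(12, Mul(3, Rational(158301191, 4279712))) = Add(12, Rational(474903573, 4279712)) = Rational(526260117, 4279712) ≈ 122.97)
Add(m, s) = Add(Rational(526260117, 4279712), -28575) = Rational(-121766510283, 4279712)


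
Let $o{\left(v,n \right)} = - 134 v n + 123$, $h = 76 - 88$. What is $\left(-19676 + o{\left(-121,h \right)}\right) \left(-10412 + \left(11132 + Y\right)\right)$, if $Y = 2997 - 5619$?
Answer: $407258142$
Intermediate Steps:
$Y = -2622$
$h = -12$
$o{\left(v,n \right)} = 123 - 134 n v$ ($o{\left(v,n \right)} = - 134 n v + 123 = 123 - 134 n v$)
$\left(-19676 + o{\left(-121,h \right)}\right) \left(-10412 + \left(11132 + Y\right)\right) = \left(-19676 + \left(123 - \left(-1608\right) \left(-121\right)\right)\right) \left(-10412 + \left(11132 - 2622\right)\right) = \left(-19676 + \left(123 - 194568\right)\right) \left(-10412 + 8510\right) = \left(-19676 - 194445\right) \left(-1902\right) = \left(-214121\right) \left(-1902\right) = 407258142$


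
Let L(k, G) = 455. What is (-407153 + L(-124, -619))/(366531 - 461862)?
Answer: 135566/31777 ≈ 4.2662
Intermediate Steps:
(-407153 + L(-124, -619))/(366531 - 461862) = (-407153 + 455)/(366531 - 461862) = -406698/(-95331) = -406698*(-1/95331) = 135566/31777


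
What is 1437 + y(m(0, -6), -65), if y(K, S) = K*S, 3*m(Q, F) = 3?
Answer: 1372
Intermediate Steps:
m(Q, F) = 1 (m(Q, F) = (1/3)*3 = 1)
1437 + y(m(0, -6), -65) = 1437 + 1*(-65) = 1437 - 65 = 1372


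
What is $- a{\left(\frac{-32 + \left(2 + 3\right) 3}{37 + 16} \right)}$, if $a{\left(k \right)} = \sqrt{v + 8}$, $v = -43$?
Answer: $- i \sqrt{35} \approx - 5.9161 i$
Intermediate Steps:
$a{\left(k \right)} = i \sqrt{35}$ ($a{\left(k \right)} = \sqrt{-43 + 8} = \sqrt{-35} = i \sqrt{35}$)
$- a{\left(\frac{-32 + \left(2 + 3\right) 3}{37 + 16} \right)} = - i \sqrt{35}$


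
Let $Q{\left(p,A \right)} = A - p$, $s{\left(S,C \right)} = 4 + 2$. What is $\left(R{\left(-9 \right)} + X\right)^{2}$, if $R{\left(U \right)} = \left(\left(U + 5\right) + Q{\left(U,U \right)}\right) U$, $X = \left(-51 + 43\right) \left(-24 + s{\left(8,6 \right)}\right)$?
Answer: $32400$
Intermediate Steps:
$s{\left(S,C \right)} = 6$
$X = 144$ ($X = \left(-51 + 43\right) \left(-24 + 6\right) = \left(-8\right) \left(-18\right) = 144$)
$R{\left(U \right)} = U \left(5 + U\right)$ ($R{\left(U \right)} = \left(\left(U + 5\right) + \left(U - U\right)\right) U = \left(\left(5 + U\right) + 0\right) U = \left(5 + U\right) U = U \left(5 + U\right)$)
$\left(R{\left(-9 \right)} + X\right)^{2} = \left(- 9 \left(5 - 9\right) + 144\right)^{2} = \left(\left(-9\right) \left(-4\right) + 144\right)^{2} = \left(36 + 144\right)^{2} = 180^{2} = 32400$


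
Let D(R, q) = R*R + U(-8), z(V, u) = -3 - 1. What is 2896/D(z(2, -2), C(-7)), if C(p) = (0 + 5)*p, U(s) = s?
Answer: 362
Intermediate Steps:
C(p) = 5*p
z(V, u) = -4
D(R, q) = -8 + R² (D(R, q) = R*R - 8 = R² - 8 = -8 + R²)
2896/D(z(2, -2), C(-7)) = 2896/(-8 + (-4)²) = 2896/(-8 + 16) = 2896/8 = 2896*(⅛) = 362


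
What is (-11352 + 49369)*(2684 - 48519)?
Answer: -1742509195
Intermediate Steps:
(-11352 + 49369)*(2684 - 48519) = 38017*(-45835) = -1742509195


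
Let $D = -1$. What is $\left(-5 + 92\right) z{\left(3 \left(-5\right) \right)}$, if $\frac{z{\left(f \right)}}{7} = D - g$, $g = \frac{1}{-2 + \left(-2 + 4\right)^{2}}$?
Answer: $- \frac{1827}{2} \approx -913.5$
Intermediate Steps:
$g = \frac{1}{2}$ ($g = \frac{1}{-2 + 2^{2}} = \frac{1}{-2 + 4} = \frac{1}{2} \approx 0.5$)
$z{\left(f \right)} = - \frac{21}{2}$ ($z{\left(f \right)} = 7 \left(-1 - \frac{1}{2}\right) = 7 \left(- \frac{3}{2}\right) = - \frac{21}{2}$)
$\left(-5 + 92\right) z{\left(3 \left(-5\right) \right)} = \left(-5 + 92\right) \left(- \frac{21}{2}\right) = 87 \left(- \frac{21}{2}\right) = - \frac{1827}{2}$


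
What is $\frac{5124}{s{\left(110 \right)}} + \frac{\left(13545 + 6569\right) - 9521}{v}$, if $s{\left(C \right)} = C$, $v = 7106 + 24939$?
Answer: $\frac{16536381}{352495} \approx 46.912$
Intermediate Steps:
$v = 32045$
$\frac{5124}{s{\left(110 \right)}} + \frac{\left(13545 + 6569\right) - 9521}{v} = \frac{5124}{110} + \frac{\left(13545 + 6569\right) - 9521}{32045} = 5124 \cdot \frac{1}{110} + \left(20114 - 9521\right) \frac{1}{32045} = \frac{2562}{55} + 10593 \cdot \frac{1}{32045} = \frac{2562}{55} + \frac{10593}{32045} = \frac{16536381}{352495}$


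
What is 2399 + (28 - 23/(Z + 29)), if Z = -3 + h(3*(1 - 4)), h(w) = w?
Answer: 41236/17 ≈ 2425.6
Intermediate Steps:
Z = -12 (Z = -3 + 3*(1 - 4) = -3 + 3*(-3) = -3 - 9 = -12)
2399 + (28 - 23/(Z + 29)) = 2399 + (28 - 23/(-12 + 29)) = 2399 + (28 - 23/17) = 2399 + 453/17 = 41236/17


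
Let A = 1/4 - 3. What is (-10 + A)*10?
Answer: -255/2 ≈ -127.50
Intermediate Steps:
A = -11/4 (A = 1/4 - 3 = -11/4 ≈ -2.7500)
(-10 + A)*10 = (-10 - 11/4)*10 = -51/4*10 = -255/2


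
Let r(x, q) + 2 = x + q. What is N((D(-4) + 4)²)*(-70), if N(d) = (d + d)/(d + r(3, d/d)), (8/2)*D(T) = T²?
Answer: -4480/33 ≈ -135.76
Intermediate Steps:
D(T) = T²/4
r(x, q) = -2 + q + x (r(x, q) = -2 + (x + q) = -2 + (q + x) = -2 + q + x)
N(d) = 2*d/(2 + d) (N(d) = (d + d)/(d + (-2 + d/d + 3)) = (2*d)/(d + (-2 + 1 + 3)) = (2*d)/(d + 2) = (2*d)/(2 + d) = 2*d/(2 + d))
N((D(-4) + 4)²)*(-70) = (2*((¼)*(-4)² + 4)²/(2 + ((¼)*(-4)² + 4)²))*(-70) = (2*((¼)*16 + 4)²/(2 + ((¼)*16 + 4)²))*(-70) = (2*(4 + 4)²/(2 + (4 + 4)²))*(-70) = (2*8²/(2 + 8²))*(-70) = (2*64/(2 + 64))*(-70) = (2*64/66)*(-70) = (2*64*(1/66))*(-70) = (64/33)*(-70) = -4480/33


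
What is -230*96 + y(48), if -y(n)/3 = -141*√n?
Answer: -22080 + 1692*√3 ≈ -19149.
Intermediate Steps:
y(n) = 423*√n (y(n) = -(-423)*√n = 423*√n)
-230*96 + y(48) = -230*96 + 423*√48 = -22080 + 423*(4*√3) = -22080 + 1692*√3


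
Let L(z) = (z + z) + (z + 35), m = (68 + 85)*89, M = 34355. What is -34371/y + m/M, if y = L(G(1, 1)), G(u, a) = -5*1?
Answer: -236108673/137420 ≈ -1718.2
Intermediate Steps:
m = 13617 (m = 153*89 = 13617)
G(u, a) = -5
L(z) = 35 + 3*z (L(z) = 2*z + (35 + z) = 35 + 3*z)
y = 20 (y = 35 + 3*(-5) = 35 - 15 = 20)
-34371/y + m/M = -34371/20 + 13617/34355 = -236108673/137420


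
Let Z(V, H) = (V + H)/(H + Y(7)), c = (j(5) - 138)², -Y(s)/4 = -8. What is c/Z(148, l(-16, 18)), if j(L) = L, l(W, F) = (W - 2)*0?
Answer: 141512/37 ≈ 3824.6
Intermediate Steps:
l(W, F) = 0 (l(W, F) = (-2 + W)*0 = 0)
Y(s) = 32 (Y(s) = -4*(-8) = 32)
c = 17689 (c = (5 - 138)² = (-133)² = 17689)
Z(V, H) = (H + V)/(32 + H) (Z(V, H) = (V + H)/(H + 32) = (H + V)/(32 + H))
c/Z(148, l(-16, 18)) = 17689/(((0 + 148)/(32 + 0))) = 17689/((148/32)) = 17689/(((1/32)*148)) = 17689/(37/8) = 17689*(8/37) = 141512/37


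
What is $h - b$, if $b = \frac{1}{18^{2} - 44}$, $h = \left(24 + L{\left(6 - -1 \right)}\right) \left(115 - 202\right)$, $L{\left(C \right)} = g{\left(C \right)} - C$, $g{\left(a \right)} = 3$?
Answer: $- \frac{487201}{280} \approx -1740.0$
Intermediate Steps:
$L{\left(C \right)} = 3 - C$
$h = -1740$ ($h = \left(24 + \left(3 - \left(6 - -1\right)\right)\right) \left(115 - 202\right) = \left(24 + \left(3 - \left(6 + 1\right)\right)\right) \left(-87\right) = \left(24 + \left(3 - 7\right)\right) \left(-87\right) = \left(24 - 4\right) \left(-87\right) = 20 \left(-87\right) = -1740$)
$b = \frac{1}{280}$ ($b = \frac{1}{324 - 44} = \frac{1}{280} \approx 0.0035714$)
$h - b = -1740 - \frac{1}{280} = - \frac{487201}{280}$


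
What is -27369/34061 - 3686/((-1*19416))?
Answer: -202923829/330664188 ≈ -0.61369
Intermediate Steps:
-27369/34061 - 3686/((-1*19416)) = -27369*1/34061 - 3686/(-19416) = -27369/34061 - 3686*(-1/19416) = -27369/34061 + 1843/9708 = -202923829/330664188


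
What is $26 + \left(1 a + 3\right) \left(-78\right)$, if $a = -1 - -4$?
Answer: $-442$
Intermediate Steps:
$a = 3$ ($a = -1 + 4 = 3$)
$26 + \left(1 a + 3\right) \left(-78\right) = 26 + \left(1 \cdot 3 + 3\right) \left(-78\right) = 26 + \left(3 + 3\right) \left(-78\right) = 26 + 6 \left(-78\right) = 26 - 468 = -442$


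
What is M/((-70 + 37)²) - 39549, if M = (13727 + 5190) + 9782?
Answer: -3912742/99 ≈ -39523.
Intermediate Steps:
M = 28699 (M = 18917 + 9782 = 28699)
M/((-70 + 37)²) - 39549 = 28699/((-70 + 37)²) - 39549 = 28699/((-33)²) - 39549 = 28699/1089 - 39549 = 28699*(1/1089) - 39549 = 2609/99 - 39549 = -3912742/99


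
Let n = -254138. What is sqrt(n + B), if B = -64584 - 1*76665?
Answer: I*sqrt(395387) ≈ 628.8*I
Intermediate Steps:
B = -141249 (B = -64584 - 76665 = -141249)
sqrt(n + B) = sqrt(-254138 - 141249) = sqrt(-395387) = I*sqrt(395387)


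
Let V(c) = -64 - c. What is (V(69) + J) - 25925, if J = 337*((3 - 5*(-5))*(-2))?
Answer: -44930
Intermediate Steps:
J = -18872 (J = 337*((3 + 25)*(-2)) = 337*(28*(-2)) = 337*(-56) = -18872)
(V(69) + J) - 25925 = ((-64 - 1*69) - 18872) - 25925 = ((-64 - 69) - 18872) - 25925 = (-133 - 18872) - 25925 = -19005 - 25925 = -44930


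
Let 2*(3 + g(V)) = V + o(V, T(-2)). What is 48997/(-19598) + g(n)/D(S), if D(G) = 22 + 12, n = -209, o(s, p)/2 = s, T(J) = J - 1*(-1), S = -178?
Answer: -7868665/666332 ≈ -11.809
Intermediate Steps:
T(J) = 1 + J (T(J) = J + 1 = 1 + J)
o(s, p) = 2*s
D(G) = 34
g(V) = -3 + 3*V/2 (g(V) = -3 + (V + 2*V)/2 = -3 + (3*V)/2 = -3 + 3*V/2)
48997/(-19598) + g(n)/D(S) = 48997/(-19598) + (-3 + (3/2)*(-209))/34 = 48997*(-1/19598) + (-3 - 627/2)*(1/34) = -48997/19598 - 633/2*1/34 = -48997/19598 - 633/68 = -7868665/666332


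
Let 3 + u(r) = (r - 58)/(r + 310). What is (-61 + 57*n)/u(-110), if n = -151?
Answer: 54175/24 ≈ 2257.3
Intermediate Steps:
u(r) = -3 + (-58 + r)/(310 + r) (u(r) = -3 + (r - 58)/(r + 310) = -3 + (-58 + r)/(310 + r))
(-61 + 57*n)/u(-110) = (-61 + 57*(-151))/((2*(-494 - 1*(-110))/(310 - 110))) = (-61 - 8607)/((2*(-494 + 110)/200)) = -8668/(2*(1/200)*(-384)) = -8668/(-96/25) = -8668*(-25/96) = 54175/24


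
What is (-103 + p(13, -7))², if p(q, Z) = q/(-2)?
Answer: 47961/4 ≈ 11990.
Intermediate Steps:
p(q, Z) = -q/2 (p(q, Z) = q*(-½) = -q/2)
(-103 + p(13, -7))² = (-103 - ½*13)² = (-103 - 13/2)² = (-219/2)² = 47961/4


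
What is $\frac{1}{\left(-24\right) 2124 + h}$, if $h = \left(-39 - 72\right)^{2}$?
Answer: $- \frac{1}{38655} \approx -2.587 \cdot 10^{-5}$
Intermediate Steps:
$h = 12321$ ($h = \left(-111\right)^{2} = 12321$)
$\frac{1}{\left(-24\right) 2124 + h} = \frac{1}{\left(-24\right) 2124 + 12321} = \frac{1}{-50976 + 12321} = \frac{1}{-38655} = - \frac{1}{38655}$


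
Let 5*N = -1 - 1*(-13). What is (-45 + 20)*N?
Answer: -60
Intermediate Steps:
N = 12/5 (N = (-1 - 1*(-13))/5 = (-1 + 13)/5 = (⅕)*12 = 12/5 ≈ 2.4000)
(-45 + 20)*N = (-45 + 20)*(12/5) = -25*12/5 = -60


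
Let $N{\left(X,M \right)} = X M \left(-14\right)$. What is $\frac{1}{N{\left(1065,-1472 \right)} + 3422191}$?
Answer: $\frac{1}{25369711} \approx 3.9417 \cdot 10^{-8}$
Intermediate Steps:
$N{\left(X,M \right)} = - 14 M X$ ($N{\left(X,M \right)} = M X \left(-14\right) = - 14 M X$)
$\frac{1}{N{\left(1065,-1472 \right)} + 3422191} = \frac{1}{\left(-14\right) \left(-1472\right) 1065 + 3422191} = \frac{1}{21947520 + 3422191} = \frac{1}{25369711}$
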